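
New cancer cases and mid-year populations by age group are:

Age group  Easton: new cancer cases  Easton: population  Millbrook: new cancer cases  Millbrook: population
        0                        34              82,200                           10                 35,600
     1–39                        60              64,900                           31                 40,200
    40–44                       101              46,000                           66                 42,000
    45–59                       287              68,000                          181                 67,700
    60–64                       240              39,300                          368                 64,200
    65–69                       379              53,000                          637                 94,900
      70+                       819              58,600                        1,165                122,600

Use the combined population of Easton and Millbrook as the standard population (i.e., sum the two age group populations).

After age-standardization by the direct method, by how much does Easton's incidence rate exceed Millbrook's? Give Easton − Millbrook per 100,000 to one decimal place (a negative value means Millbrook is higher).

137.7

Age-specific rates per 100,000 for Easton: 41.36, 92.45, 219.57, 422.06, 610.69, 715.09, 1397.61.
For Millbrook: 28.09, 77.11, 157.14, 267.36, 573.21, 671.23, 950.24.
Combined standard total = 879,200; weights = 0.1340, 0.1195, 0.1001, 0.1543, 0.1177, 0.1682, 0.2061.
Easton: 0.1340×41.36 + 0.1195×92.45 + 0.1001×219.57 + 0.1543×422.06 + 0.1177×610.69 + 0.1682×715.09 + 0.2061×1397.61 = 583.9397 per 100,000.
Millbrook: 0.1340×28.09 + 0.1195×77.11 + 0.1001×157.14 + 0.1543×267.36 + 0.1177×573.21 + 0.1682×671.23 + 0.2061×950.24 = 446.2116 per 100,000.
Difference = 583.9397 − 446.2116 = 137.7280.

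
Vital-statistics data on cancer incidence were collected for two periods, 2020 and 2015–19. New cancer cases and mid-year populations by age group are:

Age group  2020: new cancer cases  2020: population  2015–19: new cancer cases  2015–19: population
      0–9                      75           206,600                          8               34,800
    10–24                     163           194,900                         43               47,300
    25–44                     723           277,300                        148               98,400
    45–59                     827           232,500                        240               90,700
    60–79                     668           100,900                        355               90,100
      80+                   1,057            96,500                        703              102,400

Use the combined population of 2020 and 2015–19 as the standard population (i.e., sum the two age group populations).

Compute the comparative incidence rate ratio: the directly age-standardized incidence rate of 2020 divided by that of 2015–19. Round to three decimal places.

1.537

Age-specific rates per 100,000 for 2020: 36.30, 83.63, 260.73, 355.70, 662.04, 1095.34.
For 2015–19: 22.99, 90.91, 150.41, 264.61, 394.01, 686.52.
Combined standard total = 1,572,400; weights = 0.1535, 0.1540, 0.2389, 0.2055, 0.1215, 0.1265.
2020: 0.1535×36.30 + 0.1540×83.63 + 0.2389×260.73 + 0.2055×355.70 + 0.1215×662.04 + 0.1265×1095.34 = 372.8372 per 100,000.
2015–19: 0.1535×22.99 + 0.1540×90.91 + 0.2389×150.41 + 0.2055×264.61 + 0.1215×394.01 + 0.1265×686.52 = 242.5602 per 100,000.
Ratio = 372.8372 ÷ 242.5602 = 1.53709.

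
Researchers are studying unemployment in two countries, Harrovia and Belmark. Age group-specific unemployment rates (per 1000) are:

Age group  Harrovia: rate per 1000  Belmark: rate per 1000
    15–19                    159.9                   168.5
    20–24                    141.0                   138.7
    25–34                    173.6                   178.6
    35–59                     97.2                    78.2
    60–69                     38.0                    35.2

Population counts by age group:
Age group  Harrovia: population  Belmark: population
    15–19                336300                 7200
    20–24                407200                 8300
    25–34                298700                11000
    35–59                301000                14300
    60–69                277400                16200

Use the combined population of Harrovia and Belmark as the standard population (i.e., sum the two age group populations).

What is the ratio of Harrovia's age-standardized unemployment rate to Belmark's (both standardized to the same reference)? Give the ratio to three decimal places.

1.016

Combined standard total = 1677600; weights = 0.2048, 0.2477, 0.1846, 0.1879, 0.1750.
Harrovia: 0.2048×159.9 + 0.2477×141.0 + 0.1846×173.6 + 0.1879×97.2 + 0.1750×38.0 = 124.6298 per 1000.
Belmark: 0.2048×168.5 + 0.2477×138.7 + 0.1846×178.6 + 0.1879×78.2 + 0.1750×35.2 = 122.6831 per 1000.
Ratio = 124.6298 ÷ 122.6831 = 1.01587.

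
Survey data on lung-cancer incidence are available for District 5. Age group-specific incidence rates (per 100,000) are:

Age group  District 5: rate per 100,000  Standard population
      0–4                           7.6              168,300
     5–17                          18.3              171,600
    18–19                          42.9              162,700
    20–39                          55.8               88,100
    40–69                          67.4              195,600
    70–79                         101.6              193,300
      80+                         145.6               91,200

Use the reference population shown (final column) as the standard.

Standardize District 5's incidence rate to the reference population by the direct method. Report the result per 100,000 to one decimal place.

58.3

Standard total = 1,070,800; weights = 0.1572, 0.1603, 0.1519, 0.0823, 0.1827, 0.1805, 0.0852.
Standardized rate: 0.1572×7.6 + 0.1603×18.3 + 0.1519×42.9 + 0.0823×55.8 + 0.1827×67.4 + 0.1805×101.6 + 0.0852×145.6 = 58.2897 per 100,000.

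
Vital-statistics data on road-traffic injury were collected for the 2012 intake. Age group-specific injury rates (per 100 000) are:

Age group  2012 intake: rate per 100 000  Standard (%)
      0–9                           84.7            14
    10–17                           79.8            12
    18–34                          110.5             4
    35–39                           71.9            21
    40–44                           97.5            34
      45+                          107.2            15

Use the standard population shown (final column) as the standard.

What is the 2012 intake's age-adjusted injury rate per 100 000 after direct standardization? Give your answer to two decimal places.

90.18

Standard weights: 0.14, 0.12, 0.04, 0.21, 0.34, 0.15.
Standardized rate: 0.1400×84.7 + 0.1200×79.8 + 0.0400×110.5 + 0.2100×71.9 + 0.3400×97.5 + 0.1500×107.2 = 90.1830 per 100 000.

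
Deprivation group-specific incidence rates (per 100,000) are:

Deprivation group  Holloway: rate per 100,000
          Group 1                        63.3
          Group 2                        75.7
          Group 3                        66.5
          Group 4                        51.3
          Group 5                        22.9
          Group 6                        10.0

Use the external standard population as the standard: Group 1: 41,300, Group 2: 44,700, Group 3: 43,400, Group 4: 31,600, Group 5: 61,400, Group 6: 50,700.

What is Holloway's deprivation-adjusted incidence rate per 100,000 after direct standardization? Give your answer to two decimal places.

Standard total = 273,100; weights = 0.1512, 0.1637, 0.1589, 0.1157, 0.2248, 0.1856.
Standardized rate: 0.1512×63.3 + 0.1637×75.7 + 0.1589×66.5 + 0.1157×51.3 + 0.2248×22.9 + 0.1856×10.0 = 45.4717 per 100,000.

45.47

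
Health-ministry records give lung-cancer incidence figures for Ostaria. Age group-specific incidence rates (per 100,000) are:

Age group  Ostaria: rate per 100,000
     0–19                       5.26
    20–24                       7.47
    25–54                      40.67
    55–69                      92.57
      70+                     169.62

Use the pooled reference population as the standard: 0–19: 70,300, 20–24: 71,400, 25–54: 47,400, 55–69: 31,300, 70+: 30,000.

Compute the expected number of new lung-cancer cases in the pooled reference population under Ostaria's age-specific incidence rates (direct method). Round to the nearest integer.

108

Expected new lung-cancer cases = Σ (standard pop × age-specific rate ÷ 100,000)
= 70,300×5.26/100,000 + 71,400×7.47/100,000 + 47,400×40.67/100,000 + 31,300×92.57/100,000 + 30,000×169.62/100,000
= 3.70 + 5.33 + 19.28 + 28.97 + 50.89 = 108.17.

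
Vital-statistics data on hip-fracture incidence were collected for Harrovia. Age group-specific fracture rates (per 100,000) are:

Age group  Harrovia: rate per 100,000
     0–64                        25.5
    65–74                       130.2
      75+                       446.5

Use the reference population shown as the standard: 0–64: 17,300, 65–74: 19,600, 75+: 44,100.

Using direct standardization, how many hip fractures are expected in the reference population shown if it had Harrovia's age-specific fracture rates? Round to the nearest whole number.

227

Expected hip fractures = Σ (standard pop × age-specific rate ÷ 100,000)
= 17,300×25.5/100,000 + 19,600×130.2/100,000 + 44,100×446.5/100,000
= 4.41 + 25.52 + 196.91 = 226.84.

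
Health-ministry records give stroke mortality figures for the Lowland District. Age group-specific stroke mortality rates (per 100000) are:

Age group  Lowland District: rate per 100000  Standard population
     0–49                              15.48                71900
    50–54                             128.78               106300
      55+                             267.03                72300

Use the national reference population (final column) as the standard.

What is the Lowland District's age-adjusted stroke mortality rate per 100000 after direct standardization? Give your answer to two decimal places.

Standard total = 250500; weights = 0.2870, 0.4244, 0.2886.
Standardized rate: 0.2870×15.48 + 0.4244×128.78 + 0.2886×267.03 = 136.1621 per 100000.

136.16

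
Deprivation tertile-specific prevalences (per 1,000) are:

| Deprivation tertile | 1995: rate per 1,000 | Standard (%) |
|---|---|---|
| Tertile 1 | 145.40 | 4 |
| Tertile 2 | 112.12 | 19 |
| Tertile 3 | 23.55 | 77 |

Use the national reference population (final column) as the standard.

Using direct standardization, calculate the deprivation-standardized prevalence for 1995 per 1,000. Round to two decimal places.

45.25

Standard weights: 0.04, 0.19, 0.77.
Standardized rate: 0.0400×145.40 + 0.1900×112.12 + 0.7700×23.55 = 45.2523 per 1,000.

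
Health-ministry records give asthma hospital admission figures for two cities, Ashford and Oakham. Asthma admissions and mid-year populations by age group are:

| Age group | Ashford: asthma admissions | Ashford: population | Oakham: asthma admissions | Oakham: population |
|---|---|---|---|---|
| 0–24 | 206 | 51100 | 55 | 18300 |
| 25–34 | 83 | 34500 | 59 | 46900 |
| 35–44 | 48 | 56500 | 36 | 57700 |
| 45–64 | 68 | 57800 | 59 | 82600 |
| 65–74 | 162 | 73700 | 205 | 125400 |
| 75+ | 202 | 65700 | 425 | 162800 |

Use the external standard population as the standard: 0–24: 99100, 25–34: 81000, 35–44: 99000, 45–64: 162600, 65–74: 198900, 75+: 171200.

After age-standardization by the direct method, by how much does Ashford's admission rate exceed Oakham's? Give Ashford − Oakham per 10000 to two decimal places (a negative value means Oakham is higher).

5.96

Age-specific rates per 10000 for Ashford: 40.31, 24.06, 8.50, 11.76, 21.98, 30.75.
For Oakham: 30.05, 12.58, 6.24, 7.14, 16.35, 26.11.
Standard total = 811800; weights = 0.1221, 0.0998, 0.1220, 0.2003, 0.2450, 0.2109.
Ashford: 0.1221×40.31 + 0.0998×24.06 + 0.1220×8.50 + 0.2003×11.76 + 0.2450×21.98 + 0.2109×30.75 = 22.5837 per 10000.
Oakham: 0.1221×30.05 + 0.0998×12.58 + 0.1220×6.24 + 0.2003×7.14 + 0.2450×16.35 + 0.2109×26.11 = 16.6264 per 10000.
Difference = 22.5837 − 16.6264 = 5.9572.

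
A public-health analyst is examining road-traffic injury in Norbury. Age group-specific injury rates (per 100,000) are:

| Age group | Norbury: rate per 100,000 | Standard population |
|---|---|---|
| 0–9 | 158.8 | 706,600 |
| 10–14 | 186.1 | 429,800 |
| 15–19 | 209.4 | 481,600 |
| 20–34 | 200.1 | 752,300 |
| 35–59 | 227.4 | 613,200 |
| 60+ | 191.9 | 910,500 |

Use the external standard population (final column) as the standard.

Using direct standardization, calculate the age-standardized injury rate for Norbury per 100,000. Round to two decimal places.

Standard total = 3,894,000; weights = 0.1815, 0.1104, 0.1237, 0.1932, 0.1575, 0.2338.
Standardized rate: 0.1815×158.8 + 0.1104×186.1 + 0.1237×209.4 + 0.1932×200.1 + 0.1575×227.4 + 0.2338×191.9 = 194.5924 per 100,000.

194.59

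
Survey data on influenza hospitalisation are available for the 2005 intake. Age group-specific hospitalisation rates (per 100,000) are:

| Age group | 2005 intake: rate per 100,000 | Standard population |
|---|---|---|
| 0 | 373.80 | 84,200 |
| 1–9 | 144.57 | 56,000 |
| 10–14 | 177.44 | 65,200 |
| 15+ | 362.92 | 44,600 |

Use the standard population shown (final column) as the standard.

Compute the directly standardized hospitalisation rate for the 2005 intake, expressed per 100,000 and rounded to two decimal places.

Standard total = 250,000; weights = 0.3368, 0.2240, 0.2608, 0.1784.
Standardized rate: 0.3368×373.80 + 0.2240×144.57 + 0.2608×177.44 + 0.1784×362.92 = 269.3008 per 100,000.

269.30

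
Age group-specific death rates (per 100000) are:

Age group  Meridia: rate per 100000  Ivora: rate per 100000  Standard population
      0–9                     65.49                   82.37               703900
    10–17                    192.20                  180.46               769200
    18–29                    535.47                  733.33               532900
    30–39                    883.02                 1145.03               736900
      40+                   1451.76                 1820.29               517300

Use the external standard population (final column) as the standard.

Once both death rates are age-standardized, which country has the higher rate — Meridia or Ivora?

Ivora

Standard total = 3260200; weights = 0.2159, 0.2359, 0.1635, 0.2260, 0.1587.
Meridia: 0.2159×65.49 + 0.2359×192.20 + 0.1635×535.47 + 0.2260×883.02 + 0.1587×1451.76 = 576.9534 per 100000.
Ivora: 0.2159×82.37 + 0.2359×180.46 + 0.1635×733.33 + 0.2260×1145.03 + 0.1587×1820.29 = 727.8665 per 100000.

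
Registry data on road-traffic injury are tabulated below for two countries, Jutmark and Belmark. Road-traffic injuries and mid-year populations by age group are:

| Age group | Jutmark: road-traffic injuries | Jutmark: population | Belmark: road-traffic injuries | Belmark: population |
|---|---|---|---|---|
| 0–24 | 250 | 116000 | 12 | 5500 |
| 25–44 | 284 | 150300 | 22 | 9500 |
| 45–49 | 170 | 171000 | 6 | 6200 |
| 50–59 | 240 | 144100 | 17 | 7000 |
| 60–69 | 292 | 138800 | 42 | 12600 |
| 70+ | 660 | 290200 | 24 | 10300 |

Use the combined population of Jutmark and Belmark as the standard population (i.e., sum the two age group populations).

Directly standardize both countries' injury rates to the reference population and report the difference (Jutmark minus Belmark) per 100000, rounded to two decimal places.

Age-specific rates per 100000 for Jutmark: 215.52, 188.96, 99.42, 166.55, 210.37, 227.43.
For Belmark: 218.18, 231.58, 96.77, 242.86, 333.33, 233.01.
Combined standard total = 1061500; weights = 0.1145, 0.1505, 0.1669, 0.1423, 0.1426, 0.2831.
Jutmark: 0.1145×215.52 + 0.1505×188.96 + 0.1669×99.42 + 0.1423×166.55 + 0.1426×210.37 + 0.2831×227.43 = 187.8058 per 100000.
Belmark: 0.1145×218.18 + 0.1505×231.58 + 0.1669×96.77 + 0.1423×242.86 + 0.1426×333.33 + 0.2831×233.01 = 224.0656 per 100000.
Difference = 187.8058 − 224.0656 = -36.2597.

-36.26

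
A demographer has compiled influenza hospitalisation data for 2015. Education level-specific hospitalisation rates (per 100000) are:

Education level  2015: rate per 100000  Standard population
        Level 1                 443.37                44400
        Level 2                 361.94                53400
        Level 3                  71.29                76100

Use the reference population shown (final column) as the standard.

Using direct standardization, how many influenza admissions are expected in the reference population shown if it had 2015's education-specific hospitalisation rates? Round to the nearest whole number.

Expected influenza admissions = Σ (standard pop × education-specific rate ÷ 100000)
= 44400×443.37/100000 + 53400×361.94/100000 + 76100×71.29/100000
= 196.86 + 193.28 + 54.25 = 444.38.

444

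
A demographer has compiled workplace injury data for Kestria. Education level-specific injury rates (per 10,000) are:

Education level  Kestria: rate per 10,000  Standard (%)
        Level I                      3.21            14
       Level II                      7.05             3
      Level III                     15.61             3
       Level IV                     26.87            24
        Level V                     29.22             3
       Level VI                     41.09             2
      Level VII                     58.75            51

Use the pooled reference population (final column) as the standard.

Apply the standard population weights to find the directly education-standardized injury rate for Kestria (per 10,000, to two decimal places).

39.24

Standard weights: 0.14, 0.03, 0.03, 0.24, 0.03, 0.02, 0.51.
Standardized rate: 0.1400×3.21 + 0.0300×7.05 + 0.0300×15.61 + 0.2400×26.87 + 0.0300×29.22 + 0.0200×41.09 + 0.5100×58.75 = 39.2389 per 10,000.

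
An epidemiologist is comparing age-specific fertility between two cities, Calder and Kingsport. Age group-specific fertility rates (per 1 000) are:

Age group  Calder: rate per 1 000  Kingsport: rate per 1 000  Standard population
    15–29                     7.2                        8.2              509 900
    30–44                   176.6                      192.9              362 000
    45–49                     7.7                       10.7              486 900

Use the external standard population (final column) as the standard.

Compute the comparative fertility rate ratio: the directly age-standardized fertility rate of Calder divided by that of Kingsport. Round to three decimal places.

0.901

Standard total = 1 358 800; weights = 0.3753, 0.2664, 0.3583.
Calder: 0.3753×7.2 + 0.2664×176.6 + 0.3583×7.7 = 52.5093 per 1 000.
Kingsport: 0.3753×8.2 + 0.2664×192.9 + 0.3583×10.7 = 58.3020 per 1 000.
Ratio = 52.5093 ÷ 58.3020 = 0.90064.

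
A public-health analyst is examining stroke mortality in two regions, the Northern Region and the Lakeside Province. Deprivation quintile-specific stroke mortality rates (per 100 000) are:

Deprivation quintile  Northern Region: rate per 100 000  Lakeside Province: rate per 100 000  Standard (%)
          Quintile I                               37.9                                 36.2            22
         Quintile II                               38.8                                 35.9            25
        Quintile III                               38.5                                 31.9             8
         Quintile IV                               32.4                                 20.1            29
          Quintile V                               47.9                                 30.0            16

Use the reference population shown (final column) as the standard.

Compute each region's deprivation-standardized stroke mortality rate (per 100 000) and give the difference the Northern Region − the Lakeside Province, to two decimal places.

8.06

Standard weights: 0.22, 0.25, 0.08, 0.29, 0.16.
The Northern Region: 0.2200×37.9 + 0.2500×38.8 + 0.0800×38.5 + 0.2900×32.4 + 0.1600×47.9 = 38.1780 per 100 000.
The Lakeside Province: 0.2200×36.2 + 0.2500×35.9 + 0.0800×31.9 + 0.2900×20.1 + 0.1600×30.0 = 30.1200 per 100 000.
Difference = 38.1780 − 30.1200 = 8.0580.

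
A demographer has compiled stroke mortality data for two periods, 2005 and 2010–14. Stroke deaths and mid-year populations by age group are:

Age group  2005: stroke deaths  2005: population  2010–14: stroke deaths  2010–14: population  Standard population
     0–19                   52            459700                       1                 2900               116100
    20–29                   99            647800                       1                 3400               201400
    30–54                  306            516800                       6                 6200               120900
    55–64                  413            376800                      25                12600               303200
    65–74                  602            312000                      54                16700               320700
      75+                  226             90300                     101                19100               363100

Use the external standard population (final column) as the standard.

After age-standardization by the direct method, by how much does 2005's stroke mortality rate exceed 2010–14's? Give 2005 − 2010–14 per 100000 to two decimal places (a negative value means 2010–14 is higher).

Age-specific rates per 100000 for 2005: 11.31, 15.28, 59.21, 109.61, 192.95, 250.28.
For 2010–14: 34.48, 29.41, 96.77, 198.41, 323.35, 528.80.
Standard total = 1425400; weights = 0.0815, 0.1413, 0.0848, 0.2127, 0.2250, 0.2547.
2005: 0.0815×11.31 + 0.1413×15.28 + 0.0848×59.21 + 0.2127×109.61 + 0.2250×192.95 + 0.2547×250.28 = 138.5834 per 100000.
2010–14: 0.0815×34.48 + 0.1413×29.41 + 0.0848×96.77 + 0.2127×198.41 + 0.2250×323.35 + 0.2547×528.80 = 264.8315 per 100000.
Difference = 138.5834 − 264.8315 = -126.2481.

-126.25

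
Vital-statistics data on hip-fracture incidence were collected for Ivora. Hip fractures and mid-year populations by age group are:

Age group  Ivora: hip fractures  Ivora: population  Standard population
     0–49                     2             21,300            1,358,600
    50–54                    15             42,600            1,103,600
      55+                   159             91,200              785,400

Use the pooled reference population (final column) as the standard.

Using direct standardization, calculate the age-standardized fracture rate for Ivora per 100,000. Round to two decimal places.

58.06

Age-specific rates per 100,000 for Ivora: 9.39, 35.21, 174.34.
Standard total = 3,247,600; weights = 0.4183, 0.3398, 0.2418.
Standardized rate: 0.4183×9.39 + 0.3398×35.21 + 0.2418×174.34 = 58.0565 per 100,000.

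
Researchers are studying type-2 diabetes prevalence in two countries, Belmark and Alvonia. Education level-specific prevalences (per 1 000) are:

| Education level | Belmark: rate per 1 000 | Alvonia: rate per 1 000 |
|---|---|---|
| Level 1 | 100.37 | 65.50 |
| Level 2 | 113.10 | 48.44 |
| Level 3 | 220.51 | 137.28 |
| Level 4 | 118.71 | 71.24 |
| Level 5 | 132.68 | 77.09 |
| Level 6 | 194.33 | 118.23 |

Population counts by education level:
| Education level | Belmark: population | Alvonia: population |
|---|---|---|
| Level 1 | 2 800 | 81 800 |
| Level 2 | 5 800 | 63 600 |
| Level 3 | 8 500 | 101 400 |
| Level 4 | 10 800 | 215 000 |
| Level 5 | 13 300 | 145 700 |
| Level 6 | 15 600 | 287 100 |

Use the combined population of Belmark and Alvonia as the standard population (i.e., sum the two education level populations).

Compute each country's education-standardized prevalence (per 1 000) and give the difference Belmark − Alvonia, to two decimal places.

62.20

Combined standard total = 951 400; weights = 0.0889, 0.0729, 0.1155, 0.2373, 0.1671, 0.3182.
Belmark: 0.0889×100.37 + 0.0729×113.10 + 0.1155×220.51 + 0.2373×118.71 + 0.1671×132.68 + 0.3182×194.33 = 154.8234 per 1 000.
Alvonia: 0.0889×65.50 + 0.0729×48.44 + 0.1155×137.28 + 0.2373×71.24 + 0.1671×77.09 + 0.3182×118.23 = 92.6231 per 1 000.
Difference = 154.8234 − 92.6231 = 62.2003.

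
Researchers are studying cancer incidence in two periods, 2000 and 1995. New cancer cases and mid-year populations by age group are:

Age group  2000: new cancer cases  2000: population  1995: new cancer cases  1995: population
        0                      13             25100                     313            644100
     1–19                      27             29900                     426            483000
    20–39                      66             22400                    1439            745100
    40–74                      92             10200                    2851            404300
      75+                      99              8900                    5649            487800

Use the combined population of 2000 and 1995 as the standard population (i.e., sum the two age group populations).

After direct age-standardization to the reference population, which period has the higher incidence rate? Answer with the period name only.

2000

Age-specific rates per 100000 for 2000: 51.79, 90.30, 294.64, 901.96, 1112.36.
For 1995: 48.59, 88.20, 193.13, 705.17, 1158.06.
Combined standard total = 2860800; weights = 0.2339, 0.1793, 0.2683, 0.1449, 0.1736.
2000: 0.2339×51.79 + 0.1793×90.30 + 0.2683×294.64 + 0.1449×901.96 + 0.1736×1112.36 = 431.1680 per 100000.
1995: 0.2339×48.59 + 0.1793×88.20 + 0.2683×193.13 + 0.1449×705.17 + 0.1736×1158.06 = 382.2296 per 100000.
The crude rates (307.77 vs 386.28) would put 1995 higher, but that reflects its age composition; once standardized to a common age structure, 2000 has the higher underlying rate.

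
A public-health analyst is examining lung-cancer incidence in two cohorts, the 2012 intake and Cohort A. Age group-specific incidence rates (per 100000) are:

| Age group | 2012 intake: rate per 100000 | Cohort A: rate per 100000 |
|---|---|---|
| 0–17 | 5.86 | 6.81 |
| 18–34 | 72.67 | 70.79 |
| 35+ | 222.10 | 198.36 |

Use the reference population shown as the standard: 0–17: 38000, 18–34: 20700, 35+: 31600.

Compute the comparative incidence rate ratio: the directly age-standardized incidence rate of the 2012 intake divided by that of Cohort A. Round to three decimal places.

1.094

Standard total = 90300; weights = 0.4208, 0.2292, 0.3499.
The 2012 intake: 0.4208×5.86 + 0.2292×72.67 + 0.3499×222.10 = 96.8473 per 100000.
Cohort A: 0.4208×6.81 + 0.2292×70.79 + 0.3499×198.36 = 88.5084 per 100000.
Ratio = 96.8473 ÷ 88.5084 = 1.09422.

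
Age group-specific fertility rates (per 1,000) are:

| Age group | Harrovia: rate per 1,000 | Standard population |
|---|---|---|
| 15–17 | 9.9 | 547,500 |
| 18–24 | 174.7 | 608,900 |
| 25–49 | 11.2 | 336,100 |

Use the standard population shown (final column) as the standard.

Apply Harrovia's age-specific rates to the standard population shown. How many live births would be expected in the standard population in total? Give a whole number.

Expected live births = Σ (standard pop × age-specific rate ÷ 1,000)
= 547,500×9.9/1,000 + 608,900×174.7/1,000 + 336,100×11.2/1,000
= 5420.25 + 106374.83 + 3764.32 = 115559.40.

115559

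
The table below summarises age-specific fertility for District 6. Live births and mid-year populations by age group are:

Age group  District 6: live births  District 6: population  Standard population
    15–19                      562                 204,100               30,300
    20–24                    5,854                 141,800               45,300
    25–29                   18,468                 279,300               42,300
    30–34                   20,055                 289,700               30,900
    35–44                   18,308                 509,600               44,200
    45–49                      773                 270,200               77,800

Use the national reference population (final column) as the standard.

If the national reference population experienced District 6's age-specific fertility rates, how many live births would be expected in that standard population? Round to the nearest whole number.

8700

Age-specific rates per 1,000 for District 6: 2.754, 41.283, 66.122, 69.227, 35.926, 2.861.
Expected live births = Σ (standard pop × age-specific rate ÷ 1,000)
= 30,300×2.754/1,000 + 45,300×41.283/1,000 + 42,300×66.122/1,000 + 30,900×69.227/1,000 + 44,200×35.926/1,000 + 77,800×2.861/1,000
= 83.43 + 1870.14 + 2796.98 + 2139.11 + 1587.94 + 222.57 = 8700.17.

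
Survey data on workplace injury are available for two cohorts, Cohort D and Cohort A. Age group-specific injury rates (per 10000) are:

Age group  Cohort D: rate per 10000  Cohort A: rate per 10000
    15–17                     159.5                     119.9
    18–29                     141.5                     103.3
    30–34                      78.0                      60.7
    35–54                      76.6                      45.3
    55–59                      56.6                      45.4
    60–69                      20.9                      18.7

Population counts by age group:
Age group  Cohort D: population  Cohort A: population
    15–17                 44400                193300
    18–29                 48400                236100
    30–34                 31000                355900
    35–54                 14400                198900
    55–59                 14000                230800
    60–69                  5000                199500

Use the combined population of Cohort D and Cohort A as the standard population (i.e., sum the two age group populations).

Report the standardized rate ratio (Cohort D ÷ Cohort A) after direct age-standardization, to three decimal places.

Combined standard total = 1571700; weights = 0.1512, 0.1810, 0.2462, 0.1357, 0.1558, 0.1301.
Cohort D: 0.1512×159.5 + 0.1810×141.5 + 0.2462×78.0 + 0.1357×76.6 + 0.1558×56.6 + 0.1301×20.9 = 90.8676 per 10000.
Cohort A: 0.1512×119.9 + 0.1810×103.3 + 0.2462×60.7 + 0.1357×45.3 + 0.1558×45.4 + 0.1301×18.7 = 67.4267 per 10000.
Ratio = 90.8676 ÷ 67.4267 = 1.34765.

1.348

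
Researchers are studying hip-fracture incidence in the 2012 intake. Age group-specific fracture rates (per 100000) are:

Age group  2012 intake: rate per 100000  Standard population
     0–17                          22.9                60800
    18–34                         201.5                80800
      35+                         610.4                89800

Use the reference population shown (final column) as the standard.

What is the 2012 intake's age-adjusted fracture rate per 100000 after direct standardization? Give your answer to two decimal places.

313.26

Standard total = 231400; weights = 0.2627, 0.3492, 0.3881.
Standardized rate: 0.2627×22.9 + 0.3492×201.5 + 0.3881×610.4 = 313.2560 per 100000.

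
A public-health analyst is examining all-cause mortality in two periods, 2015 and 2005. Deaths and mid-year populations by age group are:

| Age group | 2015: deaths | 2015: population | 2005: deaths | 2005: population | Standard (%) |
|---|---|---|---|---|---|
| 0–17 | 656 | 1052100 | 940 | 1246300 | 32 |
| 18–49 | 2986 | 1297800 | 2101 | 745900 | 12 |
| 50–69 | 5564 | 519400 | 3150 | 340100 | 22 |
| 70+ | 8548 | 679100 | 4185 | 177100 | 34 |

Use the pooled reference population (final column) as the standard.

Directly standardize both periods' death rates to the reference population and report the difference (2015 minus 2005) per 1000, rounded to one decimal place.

Age-specific rates per 1000 for 2015: 0.624, 2.301, 10.712, 12.587.
For 2005: 0.754, 2.817, 9.262, 23.631.
Standard weights: 0.32, 0.12, 0.22, 0.34.
2015: 0.3200×0.624 + 0.1200×2.301 + 0.2200×10.712 + 0.3400×12.587 = 7.1120 per 1000.
2005: 0.3200×0.754 + 0.1200×2.817 + 0.2200×9.262 + 0.3400×23.631 = 10.6514 per 1000.
Difference = 7.1120 − 10.6514 = -3.5394.

-3.5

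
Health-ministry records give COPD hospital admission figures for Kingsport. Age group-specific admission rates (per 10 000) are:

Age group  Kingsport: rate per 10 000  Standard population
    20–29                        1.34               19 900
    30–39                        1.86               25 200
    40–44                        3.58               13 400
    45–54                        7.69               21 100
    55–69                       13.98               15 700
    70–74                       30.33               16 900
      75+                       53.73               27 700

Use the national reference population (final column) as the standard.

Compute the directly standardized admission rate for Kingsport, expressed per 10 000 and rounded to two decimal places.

Standard total = 139 900; weights = 0.1422, 0.1801, 0.0958, 0.1508, 0.1122, 0.1208, 0.1980.
Standardized rate: 0.1422×1.34 + 0.1801×1.86 + 0.0958×3.58 + 0.1508×7.69 + 0.1122×13.98 + 0.1208×30.33 + 0.1980×53.73 = 17.8996 per 10 000.

17.90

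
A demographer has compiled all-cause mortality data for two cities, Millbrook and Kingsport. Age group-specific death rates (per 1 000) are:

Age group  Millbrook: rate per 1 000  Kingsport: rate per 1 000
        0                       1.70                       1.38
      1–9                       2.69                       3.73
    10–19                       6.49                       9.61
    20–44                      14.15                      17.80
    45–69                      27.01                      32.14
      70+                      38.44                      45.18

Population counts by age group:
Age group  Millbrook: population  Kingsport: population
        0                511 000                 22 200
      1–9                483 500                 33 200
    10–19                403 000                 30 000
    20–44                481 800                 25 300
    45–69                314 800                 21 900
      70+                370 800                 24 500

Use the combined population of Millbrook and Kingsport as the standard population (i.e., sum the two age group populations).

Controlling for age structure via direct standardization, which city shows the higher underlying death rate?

Combined standard total = 2 722 000; weights = 0.1959, 0.1898, 0.1591, 0.1863, 0.1237, 0.1452.
Millbrook: 0.1959×1.70 + 0.1898×2.69 + 0.1591×6.49 + 0.1863×14.15 + 0.1237×27.01 + 0.1452×38.44 = 13.4356 per 1 000.
Kingsport: 0.1959×1.38 + 0.1898×3.73 + 0.1591×9.61 + 0.1863×17.80 + 0.1237×32.14 + 0.1452×45.18 = 16.3600 per 1 000.

Kingsport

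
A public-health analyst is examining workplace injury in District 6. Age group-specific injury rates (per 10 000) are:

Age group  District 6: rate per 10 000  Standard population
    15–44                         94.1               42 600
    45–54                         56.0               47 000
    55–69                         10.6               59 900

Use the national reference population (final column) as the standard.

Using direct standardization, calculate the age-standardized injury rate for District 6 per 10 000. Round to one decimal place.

Standard total = 149 500; weights = 0.2849, 0.3144, 0.4007.
Standardized rate: 0.2849×94.1 + 0.3144×56.0 + 0.4007×10.6 = 48.6662 per 10 000.

48.7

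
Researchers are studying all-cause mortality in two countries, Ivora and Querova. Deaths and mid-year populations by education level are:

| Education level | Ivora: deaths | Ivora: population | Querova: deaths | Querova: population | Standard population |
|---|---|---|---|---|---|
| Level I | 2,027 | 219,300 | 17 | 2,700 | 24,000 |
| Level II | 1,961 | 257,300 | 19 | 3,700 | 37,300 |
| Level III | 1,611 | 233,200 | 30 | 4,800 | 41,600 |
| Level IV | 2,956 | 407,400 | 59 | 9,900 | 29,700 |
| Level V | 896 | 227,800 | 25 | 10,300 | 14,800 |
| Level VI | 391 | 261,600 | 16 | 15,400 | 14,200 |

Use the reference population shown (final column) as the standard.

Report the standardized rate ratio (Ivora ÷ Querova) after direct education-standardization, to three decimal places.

1.311

Education-specific rates per 100,000 for Ivora: 924.30, 762.15, 690.82, 725.58, 393.33, 149.46.
For Querova: 629.63, 513.51, 625.00, 595.96, 242.72, 103.90.
Standard total = 161,600; weights = 0.1485, 0.2308, 0.2574, 0.1838, 0.0916, 0.0879.
Ivora: 0.1485×924.30 + 0.2308×762.15 + 0.2574×690.82 + 0.1838×725.58 + 0.0916×393.33 + 0.0879×149.46 = 673.5326 per 100,000.
Querova: 0.1485×629.63 + 0.2308×513.51 + 0.2574×625.00 + 0.1838×595.96 + 0.0916×242.72 + 0.0879×103.90 = 513.8164 per 100,000.
Ratio = 673.5326 ÷ 513.8164 = 1.31084.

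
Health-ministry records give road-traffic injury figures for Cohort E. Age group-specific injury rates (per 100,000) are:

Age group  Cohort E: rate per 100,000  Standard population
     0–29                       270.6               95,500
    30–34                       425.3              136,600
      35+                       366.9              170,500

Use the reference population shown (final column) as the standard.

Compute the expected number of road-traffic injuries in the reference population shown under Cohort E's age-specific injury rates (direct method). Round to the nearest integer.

1465

Expected road-traffic injuries = Σ (standard pop × age-specific rate ÷ 100,000)
= 95,500×270.6/100,000 + 136,600×425.3/100,000 + 170,500×366.9/100,000
= 258.42 + 580.96 + 625.56 = 1464.95.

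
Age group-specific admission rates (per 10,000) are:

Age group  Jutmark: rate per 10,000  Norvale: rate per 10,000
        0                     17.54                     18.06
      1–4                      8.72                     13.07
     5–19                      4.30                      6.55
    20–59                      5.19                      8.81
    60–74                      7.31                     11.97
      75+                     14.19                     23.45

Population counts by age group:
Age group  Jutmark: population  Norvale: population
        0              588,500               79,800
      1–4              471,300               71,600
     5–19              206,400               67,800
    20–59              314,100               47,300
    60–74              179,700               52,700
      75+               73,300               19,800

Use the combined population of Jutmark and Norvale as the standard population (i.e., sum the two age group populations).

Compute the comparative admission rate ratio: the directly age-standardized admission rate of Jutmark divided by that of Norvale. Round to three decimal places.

0.774

Combined standard total = 2,172,300; weights = 0.3076, 0.2499, 0.1262, 0.1664, 0.1070, 0.0429.
Jutmark: 0.3076×17.54 + 0.2499×8.72 + 0.1262×4.30 + 0.1664×5.19 + 0.1070×7.31 + 0.0429×14.19 = 10.3718 per 10,000.
Norvale: 0.3076×18.06 + 0.2499×13.07 + 0.1262×6.55 + 0.1664×8.81 + 0.1070×11.97 + 0.0429×23.45 = 13.4006 per 10,000.
Ratio = 10.3718 ÷ 13.4006 = 0.77398.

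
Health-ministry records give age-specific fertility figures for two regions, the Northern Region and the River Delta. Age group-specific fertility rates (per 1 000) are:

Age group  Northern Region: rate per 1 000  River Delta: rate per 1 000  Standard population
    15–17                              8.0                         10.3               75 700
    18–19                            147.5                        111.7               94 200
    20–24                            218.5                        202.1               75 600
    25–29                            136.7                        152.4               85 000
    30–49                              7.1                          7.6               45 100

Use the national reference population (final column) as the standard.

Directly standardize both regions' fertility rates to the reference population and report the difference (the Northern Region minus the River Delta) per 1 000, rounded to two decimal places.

8.20

Standard total = 375 600; weights = 0.2015, 0.2508, 0.2013, 0.2263, 0.1201.
The Northern Region: 0.2015×8.0 + 0.2508×147.5 + 0.2013×218.5 + 0.2263×136.7 + 0.1201×7.1 = 114.3728 per 1 000.
The River Delta: 0.2015×10.3 + 0.2508×111.7 + 0.2013×202.1 + 0.2263×152.4 + 0.1201×7.6 = 106.1698 per 1 000.
Difference = 114.3728 − 106.1698 = 8.2030.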